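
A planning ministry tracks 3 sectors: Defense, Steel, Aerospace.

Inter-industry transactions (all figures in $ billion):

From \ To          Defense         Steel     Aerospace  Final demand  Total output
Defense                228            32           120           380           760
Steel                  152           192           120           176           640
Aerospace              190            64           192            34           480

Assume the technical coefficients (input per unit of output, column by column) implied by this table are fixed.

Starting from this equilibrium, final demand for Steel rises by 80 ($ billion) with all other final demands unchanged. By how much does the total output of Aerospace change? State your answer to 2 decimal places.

Technical coefficients a_ij = z_ij / X_j:
  a_DD = 228/760 = 0.30, a_SD = 152/760 = 0.20, a_AD = 190/760 = 0.25
  a_DS = 32/640 = 0.05, a_SS = 192/640 = 0.30, a_AS = 64/640 = 0.10
  a_DA = 120/480 = 0.25, a_SA = 120/480 = 0.25, a_AA = 192/480 = 0.40
I − A =
  [   0.70    -0.05    -0.25]
  [  -0.20     0.70    -0.25]
  [  -0.25    -0.10     0.60]
Cofactors of I−A, C_ij = (−1)^(i+j)·(minor ij) (rows/columns in the sector order above):
  C_11 = (0.70)(0.60) − (-0.25)(-0.10) = 0.3950
  C_12 = −[(-0.20)(0.60) − (-0.25)(-0.25)] = 0.1825
  C_13 = (-0.20)(-0.10) − (0.70)(-0.25) = 0.1950
  C_21 = −[(-0.05)(0.60) − (-0.25)(-0.10)] = 0.0550
  C_22 = (0.70)(0.60) − (-0.25)(-0.25) = 0.3575
  C_23 = −[(0.70)(-0.10) − (-0.05)(-0.25)] = 0.0825
  C_31 = (-0.05)(-0.25) − (-0.25)(0.70) = 0.1875
  C_32 = −[(0.70)(-0.25) − (-0.25)(-0.20)] = 0.2250
  C_33 = (0.70)(0.70) − (-0.05)(-0.20) = 0.4800
det(I−A) = Σ_j (I−A)_1j·C_1j = (0.70)(0.3950) + (-0.05)(0.1825) + (-0.25)(0.1950) = 0.218625
adj(I−A) = Cᵀ =
  [ 0.3950   0.0550   0.1875]
  [ 0.1825   0.3575   0.2250]
  [ 0.1950   0.0825   0.4800]
(I − A)⁻¹ = adj(I−A) / det(I−A) ≈
  [   1.8067     0.2516     0.8576]
  [   0.8348     1.6352     1.0292]
  [   0.8919     0.3774     2.1955]
Δx = (I − A)⁻¹ Δd with Δd having +80 in the Steel component and 0 elsewhere.
So Δx_A = L_AS · (+80), where L_AS = adj(I−A)_AS / det(I−A) = 0.0825 / 0.218625.
Δx_A = 0.0825 × (+80) / 0.218625 = 6.60 / 0.218625 ≈ 30.19.

Δx_A = 30.19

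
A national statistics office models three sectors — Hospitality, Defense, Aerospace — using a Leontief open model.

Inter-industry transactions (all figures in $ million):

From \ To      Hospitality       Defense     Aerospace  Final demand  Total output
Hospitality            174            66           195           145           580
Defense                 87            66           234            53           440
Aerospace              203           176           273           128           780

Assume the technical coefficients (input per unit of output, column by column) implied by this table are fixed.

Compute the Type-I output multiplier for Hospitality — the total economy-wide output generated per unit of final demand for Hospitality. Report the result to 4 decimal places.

Technical coefficients a_ij = z_ij / X_j:
  a_11 = 174/580 = 0.30, a_21 = 87/580 = 0.15, a_31 = 203/580 = 0.35
  a_12 = 66/440 = 0.15, a_22 = 66/440 = 0.15, a_32 = 176/440 = 0.40
  a_13 = 195/780 = 0.25, a_23 = 234/780 = 0.30, a_33 = 273/780 = 0.35
I − A =
  [   0.70    -0.15    -0.25]
  [  -0.15     0.85    -0.30]
  [  -0.35    -0.40     0.65]
Cofactors of I−A, C_ij = (−1)^(i+j)·(minor ij) (rows/columns in the sector order above):
  C_11 = (0.85)(0.65) − (-0.30)(-0.40) = 0.4325
  C_12 = −[(-0.15)(0.65) − (-0.30)(-0.35)] = 0.2025
  C_13 = (-0.15)(-0.40) − (0.85)(-0.35) = 0.3575
  C_21 = −[(-0.15)(0.65) − (-0.25)(-0.40)] = 0.1975
  C_22 = (0.70)(0.65) − (-0.25)(-0.35) = 0.3675
  C_23 = −[(0.70)(-0.40) − (-0.15)(-0.35)] = 0.3325
  C_31 = (-0.15)(-0.30) − (-0.25)(0.85) = 0.2575
  C_32 = −[(0.70)(-0.30) − (-0.25)(-0.15)] = 0.2475
  C_33 = (0.70)(0.85) − (-0.15)(-0.15) = 0.5725
det(I−A) = Σ_j (I−A)_1j·C_1j = (0.70)(0.4325) + (-0.15)(0.2025) + (-0.25)(0.3575) = 0.1830
adj(I−A) = Cᵀ =
  [ 0.4325   0.1975   0.2575]
  [ 0.2025   0.3675   0.2475]
  [ 0.3575   0.3325   0.5725]
(I − A)⁻¹ = adj(I−A) / det(I−A) ≈
  [   2.36339     1.07923     1.40710]
  [   1.10656     2.00820     1.35246]
  [   1.95355     1.81694     3.12842]
The output multiplier for sector j is the column-j sum of the Leontief inverse (I − A)⁻¹ = adj(I−A) / det(I−A).
Column 1 of adj(I−A): (0.4325, 0.2025, 0.3575); det(I−A) = 0.1830.
m_1 = (0.4325 + 0.2025 + 0.3575) / 0.1830 = 0.9925 / 0.1830 ≈ 5.4235.

m_1 = 5.4235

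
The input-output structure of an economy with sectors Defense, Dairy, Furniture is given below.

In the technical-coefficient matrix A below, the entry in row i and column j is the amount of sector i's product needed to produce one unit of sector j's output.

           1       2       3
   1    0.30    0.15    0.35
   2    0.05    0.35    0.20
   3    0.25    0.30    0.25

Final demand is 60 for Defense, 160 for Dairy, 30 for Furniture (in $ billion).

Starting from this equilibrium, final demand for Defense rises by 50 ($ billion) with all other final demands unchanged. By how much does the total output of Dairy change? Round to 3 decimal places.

Δx_2 = 19.531

I − A =
  [   0.70    -0.15    -0.35]
  [  -0.05     0.65    -0.20]
  [  -0.25    -0.30     0.75]
Cofactors of I−A, C_ij = (−1)^(i+j)·(minor ij) (rows/columns in the sector order above):
  C_11 = (0.65)(0.75) − (-0.20)(-0.30) = 0.4275
  C_12 = −[(-0.05)(0.75) − (-0.20)(-0.25)] = 0.0875
  C_13 = (-0.05)(-0.30) − (0.65)(-0.25) = 0.1775
  C_21 = −[(-0.15)(0.75) − (-0.35)(-0.30)] = 0.2175
  C_22 = (0.70)(0.75) − (-0.35)(-0.25) = 0.4375
  C_23 = −[(0.70)(-0.30) − (-0.15)(-0.25)] = 0.2475
  C_31 = (-0.15)(-0.20) − (-0.35)(0.65) = 0.2575
  C_32 = −[(0.70)(-0.20) − (-0.35)(-0.05)] = 0.1575
  C_33 = (0.70)(0.65) − (-0.15)(-0.05) = 0.4475
det(I−A) = Σ_j (I−A)_1j·C_1j = (0.70)(0.4275) + (-0.15)(0.0875) + (-0.35)(0.1775) = 0.2240
adj(I−A) = Cᵀ =
  [ 0.4275   0.2175   0.2575]
  [ 0.0875   0.4375   0.1575]
  [ 0.1775   0.2475   0.4475]
(I − A)⁻¹ = adj(I−A) / det(I−A) ≈
  [   1.9085     0.9710     1.1496]
  [   0.3906     1.9531     0.7031]
  [   0.7924     1.1049     1.9978]
Δx = (I − A)⁻¹ Δd with Δd having +50 in the Defense component and 0 elsewhere.
So Δx_2 = L_21 · (+50), where L_21 = adj(I−A)_21 / det(I−A) = 0.0875 / 0.2240.
Δx_2 = 0.0875 × (+50) / 0.2240 = 4.375 / 0.2240 ≈ 19.531.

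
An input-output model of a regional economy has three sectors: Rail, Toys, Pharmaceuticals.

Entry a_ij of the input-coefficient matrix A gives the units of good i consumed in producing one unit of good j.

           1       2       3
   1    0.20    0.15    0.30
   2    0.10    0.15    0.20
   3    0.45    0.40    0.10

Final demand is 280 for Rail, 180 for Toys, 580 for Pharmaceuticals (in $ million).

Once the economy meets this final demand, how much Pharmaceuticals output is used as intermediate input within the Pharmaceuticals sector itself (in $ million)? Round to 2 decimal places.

z_33 = 145.53

I − A =
  [   0.80    -0.15    -0.30]
  [  -0.10     0.85    -0.20]
  [  -0.45    -0.40     0.90]
Cofactors of I−A, C_ij = (−1)^(i+j)·(minor ij) (rows/columns in the sector order above):
  C_11 = (0.85)(0.90) − (-0.20)(-0.40) = 0.6850
  C_12 = −[(-0.10)(0.90) − (-0.20)(-0.45)] = 0.1800
  C_13 = (-0.10)(-0.40) − (0.85)(-0.45) = 0.4225
  C_21 = −[(-0.15)(0.90) − (-0.30)(-0.40)] = 0.2550
  C_22 = (0.80)(0.90) − (-0.30)(-0.45) = 0.5850
  C_23 = −[(0.80)(-0.40) − (-0.15)(-0.45)] = 0.3875
  C_31 = (-0.15)(-0.20) − (-0.30)(0.85) = 0.2850
  C_32 = −[(0.80)(-0.20) − (-0.30)(-0.10)] = 0.1900
  C_33 = (0.80)(0.85) − (-0.15)(-0.10) = 0.6650
det(I−A) = Σ_j (I−A)_1j·C_1j = (0.80)(0.6850) + (-0.15)(0.1800) + (-0.30)(0.4225) = 0.39425
adj(I−A) = Cᵀ =
  [ 0.6850   0.2550   0.2850]
  [ 0.1800   0.5850   0.1900]
  [ 0.4225   0.3875   0.6650]
(I − A)⁻¹ = adj(I−A) / det(I−A) ≈
  [   1.7375     0.6468     0.7229]
  [   0.4566     1.4838     0.4819]
  [   1.0717     0.9829     1.6867]
First solve x = (I − A)⁻¹ d = adj(I−A)·d / det(I−A); in particular x_3 = (0.4225·280 + 0.3875·180 + 0.6650·580) / 0.39425 = 573.75 / 0.39425 ≈ 1455.2949.
Intermediate flow from 3 to 3: z_33 = a_33 · x_3 = 0.10 × 573.75 / 0.39425 = 57.375 / 0.39425 ≈ 145.53.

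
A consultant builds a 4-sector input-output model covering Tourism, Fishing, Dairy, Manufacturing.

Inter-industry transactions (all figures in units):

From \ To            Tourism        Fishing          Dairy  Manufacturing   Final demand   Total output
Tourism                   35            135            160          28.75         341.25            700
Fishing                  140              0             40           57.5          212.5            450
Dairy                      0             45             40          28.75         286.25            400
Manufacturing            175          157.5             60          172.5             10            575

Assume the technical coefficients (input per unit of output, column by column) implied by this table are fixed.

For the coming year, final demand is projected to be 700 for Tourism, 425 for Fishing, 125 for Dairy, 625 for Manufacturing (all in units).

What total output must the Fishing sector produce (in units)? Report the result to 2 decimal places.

Technical coefficients a_ij = z_ij / X_j:
  a_TT = 35/700 = 0.05, a_FT = 140/700 = 0.20, a_DT = 0/700 = 0.00, a_MT = 175/700 = 0.25
  a_TF = 135/450 = 0.30, a_FF = 0/450 = 0.00, a_DF = 45/450 = 0.10, a_MF = 157.5/450 = 0.35
  a_TD = 160/400 = 0.40, a_FD = 40/400 = 0.10, a_DD = 40/400 = 0.10, a_MD = 60/400 = 0.15
  a_TM = 28.75/575 = 0.05, a_FM = 57.5/575 = 0.10, a_DM = 28.75/575 = 0.05, a_MM = 172.5/575 = 0.30
I − A =
  [   0.95    -0.30    -0.40    -0.05]
  [  -0.20     1.00    -0.10    -0.10]
  [   0.00    -0.10     0.90    -0.05]
  [  -0.25    -0.35    -0.15     0.70]
Compute the cofactors C_ij = (−1)^(i+j)·(3×3 minor ij) of I−A; the adjugate is their transpose:
adj(I−A) = Cᵀ =
  [ 0.580750   0.238250   0.300750   0.097000]
  [ 0.148250   0.575125   0.147000   0.103250]
  [ 0.032500   0.085625   0.566250   0.055000]
  [ 0.288500   0.391000   0.302250   0.783500]
det(I−A) = Σ_j (I−A)_1j·C_1j = (0.95)(0.580750) + (-0.30)(0.148250) + (-0.40)(0.032500) + (-0.05)(0.288500) = 0.4798125
(I − A)⁻¹ = adj(I−A) / det(I−A) ≈
  [   1.2104     0.4965     0.6268     0.2022]
  [   0.3090     1.1986     0.3064     0.2152]
  [   0.0677     0.1785     1.1801     0.1146]
  [   0.6013     0.8149     0.6299     1.6329]
x = (I − A)⁻¹ d = adj(I−A)·d / det(I−A), with det(I−A) = 0.4798125:
  x_T = (0.580750·700 + 0.238250·425 + 0.300750·125 + 0.097000·625) / 0.4798125 = 606.00 / 0.4798125 ≈ 1262.99
  x_F = (0.148250·700 + 0.575125·425 + 0.147000·125 + 0.103250·625) / 0.4798125 = 431.109375 / 0.4798125 ≈ 898.50
  x_D = (0.032500·700 + 0.085625·425 + 0.566250·125 + 0.055000·625) / 0.4798125 = 164.296875 / 0.4798125 ≈ 342.42
  x_M = (0.288500·700 + 0.391000·425 + 0.302250·125 + 0.783500·625) / 0.4798125 = 895.59375 / 0.4798125 ≈ 1866.55

x_F = 898.50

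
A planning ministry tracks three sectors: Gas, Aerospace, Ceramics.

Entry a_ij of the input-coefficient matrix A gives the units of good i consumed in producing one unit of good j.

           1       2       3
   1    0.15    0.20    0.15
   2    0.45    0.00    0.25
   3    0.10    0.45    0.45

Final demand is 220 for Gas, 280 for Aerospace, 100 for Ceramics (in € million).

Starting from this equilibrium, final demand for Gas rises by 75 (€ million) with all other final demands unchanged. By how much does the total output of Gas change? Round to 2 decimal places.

Δx_1 = 120.63

I − A =
  [   0.85    -0.20    -0.15]
  [  -0.45     1.00    -0.25]
  [  -0.10    -0.45     0.55]
Cofactors of I−A, C_ij = (−1)^(i+j)·(minor ij) (rows/columns in the sector order above):
  C_11 = (1.00)(0.55) − (-0.25)(-0.45) = 0.4375
  C_12 = −[(-0.45)(0.55) − (-0.25)(-0.10)] = 0.2725
  C_13 = (-0.45)(-0.45) − (1.00)(-0.10) = 0.3025
  C_21 = −[(-0.20)(0.55) − (-0.15)(-0.45)] = 0.1775
  C_22 = (0.85)(0.55) − (-0.15)(-0.10) = 0.4525
  C_23 = −[(0.85)(-0.45) − (-0.20)(-0.10)] = 0.4025
  C_31 = (-0.20)(-0.25) − (-0.15)(1.00) = 0.2000
  C_32 = −[(0.85)(-0.25) − (-0.15)(-0.45)] = 0.2800
  C_33 = (0.85)(1.00) − (-0.20)(-0.45) = 0.7600
det(I−A) = Σ_j (I−A)_1j·C_1j = (0.85)(0.4375) + (-0.20)(0.2725) + (-0.15)(0.3025) = 0.2720
adj(I−A) = Cᵀ =
  [ 0.4375   0.1775   0.2000]
  [ 0.2725   0.4525   0.2800]
  [ 0.3025   0.4025   0.7600]
(I − A)⁻¹ = adj(I−A) / det(I−A) ≈
  [   1.6085     0.6526     0.7353]
  [   1.0018     1.6636     1.0294]
  [   1.1121     1.4798     2.7941]
Δx = (I − A)⁻¹ Δd with Δd having +75 in the Gas component and 0 elsewhere.
So Δx_1 = L_11 · (+75), where L_11 = adj(I−A)_11 / det(I−A) = 0.4375 / 0.2720.
Δx_1 = 0.4375 × (+75) / 0.2720 = 32.8125 / 0.2720 ≈ 120.63.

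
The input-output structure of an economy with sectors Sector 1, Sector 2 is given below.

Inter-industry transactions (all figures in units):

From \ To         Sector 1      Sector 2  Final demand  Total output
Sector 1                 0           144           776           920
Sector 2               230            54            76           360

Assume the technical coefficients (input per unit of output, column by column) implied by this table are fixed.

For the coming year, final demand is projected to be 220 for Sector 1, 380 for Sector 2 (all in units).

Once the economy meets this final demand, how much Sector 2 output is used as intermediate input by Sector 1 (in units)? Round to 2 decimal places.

Technical coefficients a_ij = z_ij / X_j:
  a_11 = 0/920 = 0.00, a_21 = 230/920 = 0.25
  a_12 = 144/360 = 0.40, a_22 = 54/360 = 0.15
I − A =
  [   1.00    -0.40]
  [  -0.25     0.85]
det(I−A) = (1.00)(0.85) − (-0.40)(-0.25) = 0.7500
adj(I−A) = [[0.85, 0.40], [0.25, 1.00]]
(I − A)⁻¹ = adj(I−A) / det(I−A) ≈
  [   1.1333     0.5333]
  [   0.3333     1.3333]
First solve x = (I − A)⁻¹ d = adj(I−A)·d / det(I−A); in particular x_1 = (0.85·220 + 0.40·380) / 0.7500 = 339.00 / 0.7500 = 452.0000.
Intermediate flow from 2 to 1: z_21 = a_21 · x_1 = 0.25 × 339.00 / 0.7500 = 84.75 / 0.7500 = 113.00.

z_21 = 113.00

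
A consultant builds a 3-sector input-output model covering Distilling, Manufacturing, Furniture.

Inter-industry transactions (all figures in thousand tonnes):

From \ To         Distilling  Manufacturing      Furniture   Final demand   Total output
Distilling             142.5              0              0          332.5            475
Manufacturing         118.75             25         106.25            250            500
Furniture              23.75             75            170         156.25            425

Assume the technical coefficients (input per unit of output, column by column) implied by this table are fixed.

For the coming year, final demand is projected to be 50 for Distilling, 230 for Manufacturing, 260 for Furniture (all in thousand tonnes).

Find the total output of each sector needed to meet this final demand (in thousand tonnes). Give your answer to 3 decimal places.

x_D = 71.429, x_M = 403.018, x_F = 540.040

Technical coefficients a_ij = z_ij / X_j:
  a_DD = 142.5/475 = 0.30, a_MD = 118.75/475 = 0.25, a_FD = 23.75/475 = 0.05
  a_DM = 0/500 = 0.00, a_MM = 25/500 = 0.05, a_FM = 75/500 = 0.15
  a_DF = 0/425 = 0.00, a_MF = 106.25/425 = 0.25, a_FF = 170/425 = 0.40
I − A =
  [   0.70     0.00     0.00]
  [  -0.25     0.95    -0.25]
  [  -0.05    -0.15     0.60]
Cofactors of I−A, C_ij = (−1)^(i+j)·(minor ij) (rows/columns in the sector order above):
  C_11 = (0.95)(0.60) − (-0.25)(-0.15) = 0.5325
  C_12 = −[(-0.25)(0.60) − (-0.25)(-0.05)] = 0.1625
  C_13 = (-0.25)(-0.15) − (0.95)(-0.05) = 0.0850
  C_21 = −[(0.00)(0.60) − (0.00)(-0.15)] = 0.0000
  C_22 = (0.70)(0.60) − (0.00)(-0.05) = 0.4200
  C_23 = −[(0.70)(-0.15) − (0.00)(-0.05)] = 0.1050
  C_31 = (0.00)(-0.25) − (0.00)(0.95) = 0.0000
  C_32 = −[(0.70)(-0.25) − (0.00)(-0.25)] = 0.1750
  C_33 = (0.70)(0.95) − (0.00)(-0.25) = 0.6650
det(I−A) = Σ_j (I−A)_1j·C_1j = (0.70)(0.5325) + (0.00)(0.1625) + (0.00)(0.0850) = 0.37275
adj(I−A) = Cᵀ =
  [ 0.5325   0.0000   0.0000]
  [ 0.1625   0.4200   0.1750]
  [ 0.0850   0.1050   0.6650]
(I − A)⁻¹ = adj(I−A) / det(I−A) ≈
  [   1.4286     0.0000     0.0000]
  [   0.4359     1.1268     0.4695]
  [   0.2280     0.2817     1.7840]
x = (I − A)⁻¹ d = adj(I−A)·d / det(I−A), with det(I−A) = 0.37275:
  x_D = (0.5325·50 + 0.0000·230 + 0.0000·260) / 0.37275 = 26.625 / 0.37275 ≈ 71.429
  x_M = (0.1625·50 + 0.4200·230 + 0.1750·260) / 0.37275 = 150.225 / 0.37275 ≈ 403.018
  x_F = (0.0850·50 + 0.1050·230 + 0.6650·260) / 0.37275 = 201.30 / 0.37275 ≈ 540.040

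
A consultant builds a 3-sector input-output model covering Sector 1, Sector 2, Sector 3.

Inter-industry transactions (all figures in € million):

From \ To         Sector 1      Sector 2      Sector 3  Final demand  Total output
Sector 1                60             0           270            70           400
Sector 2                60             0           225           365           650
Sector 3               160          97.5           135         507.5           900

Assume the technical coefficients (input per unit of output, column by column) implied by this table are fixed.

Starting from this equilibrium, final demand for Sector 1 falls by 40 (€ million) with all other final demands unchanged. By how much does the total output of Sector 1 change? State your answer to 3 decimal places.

Δx_1 = -57.637

Technical coefficients a_ij = z_ij / X_j:
  a_11 = 60/400 = 0.15, a_21 = 60/400 = 0.15, a_31 = 160/400 = 0.40
  a_12 = 0/650 = 0.00, a_22 = 0/650 = 0.00, a_32 = 97.5/650 = 0.15
  a_13 = 270/900 = 0.30, a_23 = 225/900 = 0.25, a_33 = 135/900 = 0.15
I − A =
  [   0.85     0.00    -0.30]
  [  -0.15     1.00    -0.25]
  [  -0.40    -0.15     0.85]
Cofactors of I−A, C_ij = (−1)^(i+j)·(minor ij) (rows/columns in the sector order above):
  C_11 = (1.00)(0.85) − (-0.25)(-0.15) = 0.8125
  C_12 = −[(-0.15)(0.85) − (-0.25)(-0.40)] = 0.2275
  C_13 = (-0.15)(-0.15) − (1.00)(-0.40) = 0.4225
  C_21 = −[(0.00)(0.85) − (-0.30)(-0.15)] = 0.0450
  C_22 = (0.85)(0.85) − (-0.30)(-0.40) = 0.6025
  C_23 = −[(0.85)(-0.15) − (0.00)(-0.40)] = 0.1275
  C_31 = (0.00)(-0.25) − (-0.30)(1.00) = 0.3000
  C_32 = −[(0.85)(-0.25) − (-0.30)(-0.15)] = 0.2575
  C_33 = (0.85)(1.00) − (0.00)(-0.15) = 0.8500
det(I−A) = Σ_j (I−A)_1j·C_1j = (0.85)(0.8125) + (0.00)(0.2275) + (-0.30)(0.4225) = 0.563875
adj(I−A) = Cᵀ =
  [ 0.8125   0.0450   0.3000]
  [ 0.2275   0.6025   0.2575]
  [ 0.4225   0.1275   0.8500]
(I − A)⁻¹ = adj(I−A) / det(I−A) ≈
  [   1.4409     0.0798     0.5320]
  [   0.4035     1.0685     0.4567]
  [   0.7493     0.2261     1.5074]
Δx = (I − A)⁻¹ Δd with Δd having -40 in the Sector 1 component and 0 elsewhere.
So Δx_1 = L_11 · (-40), where L_11 = adj(I−A)_11 / det(I−A) = 0.8125 / 0.563875.
Δx_1 = 0.8125 × (-40) / 0.563875 = -32.50 / 0.563875 ≈ -57.637.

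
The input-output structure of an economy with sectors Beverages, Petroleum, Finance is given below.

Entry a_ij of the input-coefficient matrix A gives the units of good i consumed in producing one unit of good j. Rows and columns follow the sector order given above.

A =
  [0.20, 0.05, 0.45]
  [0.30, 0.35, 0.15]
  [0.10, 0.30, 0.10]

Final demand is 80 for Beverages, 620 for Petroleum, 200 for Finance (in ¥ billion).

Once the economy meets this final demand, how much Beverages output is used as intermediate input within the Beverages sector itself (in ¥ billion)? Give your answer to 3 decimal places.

z_11 = 123.448

I − A =
  [   0.80    -0.05    -0.45]
  [  -0.30     0.65    -0.15]
  [  -0.10    -0.30     0.90]
Cofactors of I−A, C_ij = (−1)^(i+j)·(minor ij) (rows/columns in the sector order above):
  C_11 = (0.65)(0.90) − (-0.15)(-0.30) = 0.5400
  C_12 = −[(-0.30)(0.90) − (-0.15)(-0.10)] = 0.2850
  C_13 = (-0.30)(-0.30) − (0.65)(-0.10) = 0.1550
  C_21 = −[(-0.05)(0.90) − (-0.45)(-0.30)] = 0.1800
  C_22 = (0.80)(0.90) − (-0.45)(-0.10) = 0.6750
  C_23 = −[(0.80)(-0.30) − (-0.05)(-0.10)] = 0.2450
  C_31 = (-0.05)(-0.15) − (-0.45)(0.65) = 0.3000
  C_32 = −[(0.80)(-0.15) − (-0.45)(-0.30)] = 0.2550
  C_33 = (0.80)(0.65) − (-0.05)(-0.30) = 0.5050
det(I−A) = Σ_j (I−A)_1j·C_1j = (0.80)(0.5400) + (-0.05)(0.2850) + (-0.45)(0.1550) = 0.3480
adj(I−A) = Cᵀ =
  [ 0.5400   0.1800   0.3000]
  [ 0.2850   0.6750   0.2550]
  [ 0.1550   0.2450   0.5050]
(I − A)⁻¹ = adj(I−A) / det(I−A) ≈
  [   1.5517     0.5172     0.8621]
  [   0.8190     1.9397     0.7328]
  [   0.4454     0.7040     1.4511]
First solve x = (I − A)⁻¹ d = adj(I−A)·d / det(I−A); in particular x_1 = (0.5400·80 + 0.1800·620 + 0.3000·200) / 0.3480 = 214.80 / 0.3480 ≈ 617.24138.
Intermediate flow from 1 to 1: z_11 = a_11 · x_1 = 0.20 × 214.80 / 0.3480 = 42.96 / 0.3480 ≈ 123.448.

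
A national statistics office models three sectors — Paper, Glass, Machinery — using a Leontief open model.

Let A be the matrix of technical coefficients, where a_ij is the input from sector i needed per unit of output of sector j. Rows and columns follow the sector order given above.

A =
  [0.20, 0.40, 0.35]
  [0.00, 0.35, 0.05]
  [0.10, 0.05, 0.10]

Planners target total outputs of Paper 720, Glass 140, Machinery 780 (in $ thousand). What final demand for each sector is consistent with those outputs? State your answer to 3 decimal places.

d_P = 247.000, d_G = 52.000, d_M = 623.000

I − A =
  [   0.80    -0.40    -0.35]
  [   0.00     0.65    -0.05]
  [  -0.10    -0.05     0.90]
d = (I − A) x:
  d_P = (+0.80)·720 + (-0.40)·140 + (-0.35)·780 = 247.000
  d_G = (+0.00)·720 + (+0.65)·140 + (-0.05)·780 = 52.000
  d_M = (-0.10)·720 + (-0.05)·140 + (+0.90)·780 = 623.000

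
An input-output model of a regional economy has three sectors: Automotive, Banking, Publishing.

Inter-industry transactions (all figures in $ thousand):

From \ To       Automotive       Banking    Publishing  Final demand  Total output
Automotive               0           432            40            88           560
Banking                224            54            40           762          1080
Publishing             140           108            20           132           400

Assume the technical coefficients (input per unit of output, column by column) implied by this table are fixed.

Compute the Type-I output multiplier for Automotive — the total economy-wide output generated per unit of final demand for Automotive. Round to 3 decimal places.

Technical coefficients a_ij = z_ij / X_j:
  a_AA = 0/560 = 0.00, a_BA = 224/560 = 0.40, a_PA = 140/560 = 0.25
  a_AB = 432/1080 = 0.40, a_BB = 54/1080 = 0.05, a_PB = 108/1080 = 0.10
  a_AP = 40/400 = 0.10, a_BP = 40/400 = 0.10, a_PP = 20/400 = 0.05
I − A =
  [   1.00    -0.40    -0.10]
  [  -0.40     0.95    -0.10]
  [  -0.25    -0.10     0.95]
Cofactors of I−A, C_ij = (−1)^(i+j)·(minor ij) (rows/columns in the sector order above):
  C_11 = (0.95)(0.95) − (-0.10)(-0.10) = 0.8925
  C_12 = −[(-0.40)(0.95) − (-0.10)(-0.25)] = 0.4050
  C_13 = (-0.40)(-0.10) − (0.95)(-0.25) = 0.2775
  C_21 = −[(-0.40)(0.95) − (-0.10)(-0.10)] = 0.3900
  C_22 = (1.00)(0.95) − (-0.10)(-0.25) = 0.9250
  C_23 = −[(1.00)(-0.10) − (-0.40)(-0.25)] = 0.2000
  C_31 = (-0.40)(-0.10) − (-0.10)(0.95) = 0.1350
  C_32 = −[(1.00)(-0.10) − (-0.10)(-0.40)] = 0.1400
  C_33 = (1.00)(0.95) − (-0.40)(-0.40) = 0.7900
det(I−A) = Σ_j (I−A)_1j·C_1j = (1.00)(0.8925) + (-0.40)(0.4050) + (-0.10)(0.2775) = 0.70275
adj(I−A) = Cᵀ =
  [ 0.8925   0.3900   0.1350]
  [ 0.4050   0.9250   0.1400]
  [ 0.2775   0.2000   0.7900]
(I − A)⁻¹ = adj(I−A) / det(I−A) ≈
  [   1.2700     0.5550     0.1921]
  [   0.5763     1.3163     0.1992]
  [   0.3949     0.2846     1.1242]
The output multiplier for sector j is the column-j sum of the Leontief inverse (I − A)⁻¹ = adj(I−A) / det(I−A).
Column A of adj(I−A): (0.8925, 0.4050, 0.2775); det(I−A) = 0.70275.
m_A = (0.8925 + 0.4050 + 0.2775) / 0.70275 = 1.575 / 0.70275 ≈ 2.241.

m_A = 2.241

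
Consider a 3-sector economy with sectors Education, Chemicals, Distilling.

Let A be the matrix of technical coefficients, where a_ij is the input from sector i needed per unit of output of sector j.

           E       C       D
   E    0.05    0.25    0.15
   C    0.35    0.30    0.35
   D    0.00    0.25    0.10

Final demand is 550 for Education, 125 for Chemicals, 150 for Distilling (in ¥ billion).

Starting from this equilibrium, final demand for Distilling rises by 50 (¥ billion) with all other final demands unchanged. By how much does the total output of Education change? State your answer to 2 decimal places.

Δx_E = 22.73

I − A =
  [   0.95    -0.25    -0.15]
  [  -0.35     0.70    -0.35]
  [   0.00    -0.25     0.90]
Cofactors of I−A, C_ij = (−1)^(i+j)·(minor ij) (rows/columns in the sector order above):
  C_11 = (0.70)(0.90) − (-0.35)(-0.25) = 0.5425
  C_12 = −[(-0.35)(0.90) − (-0.35)(0.00)] = 0.3150
  C_13 = (-0.35)(-0.25) − (0.70)(0.00) = 0.0875
  C_21 = −[(-0.25)(0.90) − (-0.15)(-0.25)] = 0.2625
  C_22 = (0.95)(0.90) − (-0.15)(0.00) = 0.8550
  C_23 = −[(0.95)(-0.25) − (-0.25)(0.00)] = 0.2375
  C_31 = (-0.25)(-0.35) − (-0.15)(0.70) = 0.1925
  C_32 = −[(0.95)(-0.35) − (-0.15)(-0.35)] = 0.3850
  C_33 = (0.95)(0.70) − (-0.25)(-0.35) = 0.5775
det(I−A) = Σ_j (I−A)_1j·C_1j = (0.95)(0.5425) + (-0.25)(0.3150) + (-0.15)(0.0875) = 0.4235
adj(I−A) = Cᵀ =
  [ 0.5425   0.2625   0.1925]
  [ 0.3150   0.8550   0.3850]
  [ 0.0875   0.2375   0.5775]
(I − A)⁻¹ = adj(I−A) / det(I−A) ≈
  [   1.2810     0.6198     0.4545]
  [   0.7438     2.0189     0.9091]
  [   0.2066     0.5608     1.3636]
Δx = (I − A)⁻¹ Δd with Δd having +50 in the Distilling component and 0 elsewhere.
So Δx_E = L_ED · (+50), where L_ED = adj(I−A)_ED / det(I−A) = 0.1925 / 0.4235.
Δx_E = 0.1925 × (+50) / 0.4235 = 9.625 / 0.4235 ≈ 22.73.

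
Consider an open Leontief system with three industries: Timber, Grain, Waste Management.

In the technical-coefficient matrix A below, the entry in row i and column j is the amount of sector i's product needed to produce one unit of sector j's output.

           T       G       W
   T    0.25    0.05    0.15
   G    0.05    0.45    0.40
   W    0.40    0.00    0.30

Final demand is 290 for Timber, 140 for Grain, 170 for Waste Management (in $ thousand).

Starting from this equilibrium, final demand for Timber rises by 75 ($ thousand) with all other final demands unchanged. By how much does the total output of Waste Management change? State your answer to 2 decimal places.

I − A =
  [   0.75    -0.05    -0.15]
  [  -0.05     0.55    -0.40]
  [  -0.40     0.00     0.70]
Cofactors of I−A, C_ij = (−1)^(i+j)·(minor ij) (rows/columns in the sector order above):
  C_11 = (0.55)(0.70) − (-0.40)(0.00) = 0.3850
  C_12 = −[(-0.05)(0.70) − (-0.40)(-0.40)] = 0.1950
  C_13 = (-0.05)(0.00) − (0.55)(-0.40) = 0.2200
  C_21 = −[(-0.05)(0.70) − (-0.15)(0.00)] = 0.0350
  C_22 = (0.75)(0.70) − (-0.15)(-0.40) = 0.4650
  C_23 = −[(0.75)(0.00) − (-0.05)(-0.40)] = 0.0200
  C_31 = (-0.05)(-0.40) − (-0.15)(0.55) = 0.1025
  C_32 = −[(0.75)(-0.40) − (-0.15)(-0.05)] = 0.3075
  C_33 = (0.75)(0.55) − (-0.05)(-0.05) = 0.4100
det(I−A) = Σ_j (I−A)_1j·C_1j = (0.75)(0.3850) + (-0.05)(0.1950) + (-0.15)(0.2200) = 0.2460
adj(I−A) = Cᵀ =
  [ 0.3850   0.0350   0.1025]
  [ 0.1950   0.4650   0.3075]
  [ 0.2200   0.0200   0.4100]
(I − A)⁻¹ = adj(I−A) / det(I−A) ≈
  [   1.5650     0.1423     0.4167]
  [   0.7927     1.8902     1.2500]
  [   0.8943     0.0813     1.6667]
Δx = (I − A)⁻¹ Δd with Δd having +75 in the Timber component and 0 elsewhere.
So Δx_W = L_WT · (+75), where L_WT = adj(I−A)_WT / det(I−A) = 0.2200 / 0.2460.
Δx_W = 0.2200 × (+75) / 0.2460 = 16.50 / 0.2460 ≈ 67.07.

Δx_W = 67.07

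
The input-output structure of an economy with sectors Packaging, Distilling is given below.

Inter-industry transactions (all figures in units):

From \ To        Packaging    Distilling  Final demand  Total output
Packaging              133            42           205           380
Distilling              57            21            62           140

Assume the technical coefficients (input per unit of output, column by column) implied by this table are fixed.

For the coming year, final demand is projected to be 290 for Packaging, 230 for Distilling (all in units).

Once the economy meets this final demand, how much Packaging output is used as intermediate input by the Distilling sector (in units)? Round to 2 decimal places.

Technical coefficients a_ij = z_ij / X_j:
  a_11 = 133/380 = 0.35, a_21 = 57/380 = 0.15
  a_12 = 42/140 = 0.30, a_22 = 21/140 = 0.15
I − A =
  [   0.65    -0.30]
  [  -0.15     0.85]
det(I−A) = (0.65)(0.85) − (-0.30)(-0.15) = 0.5075
adj(I−A) = [[0.85, 0.30], [0.15, 0.65]]
(I − A)⁻¹ = adj(I−A) / det(I−A) ≈
  [   1.6749     0.5911]
  [   0.2956     1.2808]
First solve x = (I − A)⁻¹ d = adj(I−A)·d / det(I−A); in particular x_2 = (0.15·290 + 0.65·230) / 0.5075 = 193.00 / 0.5075 ≈ 380.2956.
Intermediate flow from 1 to 2: z_12 = a_12 · x_2 = 0.30 × 193.00 / 0.5075 = 57.90 / 0.5075 ≈ 114.09.

z_12 = 114.09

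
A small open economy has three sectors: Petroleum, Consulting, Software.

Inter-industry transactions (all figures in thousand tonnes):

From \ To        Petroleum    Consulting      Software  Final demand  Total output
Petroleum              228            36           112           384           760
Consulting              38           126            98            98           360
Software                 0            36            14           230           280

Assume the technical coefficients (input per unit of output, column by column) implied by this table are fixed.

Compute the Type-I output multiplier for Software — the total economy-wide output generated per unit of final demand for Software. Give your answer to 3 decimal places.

Technical coefficients a_ij = z_ij / X_j:
  a_PP = 228/760 = 0.30, a_CP = 38/760 = 0.05, a_SP = 0/760 = 0.00
  a_PC = 36/360 = 0.10, a_CC = 126/360 = 0.35, a_SC = 36/360 = 0.10
  a_PS = 112/280 = 0.40, a_CS = 98/280 = 0.35, a_SS = 14/280 = 0.05
I − A =
  [   0.70    -0.10    -0.40]
  [  -0.05     0.65    -0.35]
  [   0.00    -0.10     0.95]
Cofactors of I−A, C_ij = (−1)^(i+j)·(minor ij) (rows/columns in the sector order above):
  C_11 = (0.65)(0.95) − (-0.35)(-0.10) = 0.5825
  C_12 = −[(-0.05)(0.95) − (-0.35)(0.00)] = 0.0475
  C_13 = (-0.05)(-0.10) − (0.65)(0.00) = 0.0050
  C_21 = −[(-0.10)(0.95) − (-0.40)(-0.10)] = 0.1350
  C_22 = (0.70)(0.95) − (-0.40)(0.00) = 0.6650
  C_23 = −[(0.70)(-0.10) − (-0.10)(0.00)] = 0.0700
  C_31 = (-0.10)(-0.35) − (-0.40)(0.65) = 0.2950
  C_32 = −[(0.70)(-0.35) − (-0.40)(-0.05)] = 0.2650
  C_33 = (0.70)(0.65) − (-0.10)(-0.05) = 0.4500
det(I−A) = Σ_j (I−A)_1j·C_1j = (0.70)(0.5825) + (-0.10)(0.0475) + (-0.40)(0.0050) = 0.4010
adj(I−A) = Cᵀ =
  [ 0.5825   0.1350   0.2950]
  [ 0.0475   0.6650   0.2650]
  [ 0.0050   0.0700   0.4500]
(I − A)⁻¹ = adj(I−A) / det(I−A) ≈
  [   1.4526     0.3367     0.7357]
  [   0.1185     1.6584     0.6608]
  [   0.0125     0.1746     1.1222]
The output multiplier for sector j is the column-j sum of the Leontief inverse (I − A)⁻¹ = adj(I−A) / det(I−A).
Column S of adj(I−A): (0.2950, 0.2650, 0.4500); det(I−A) = 0.4010.
m_S = (0.2950 + 0.2650 + 0.4500) / 0.4010 = 1.01 / 0.4010 ≈ 2.519.

m_S = 2.519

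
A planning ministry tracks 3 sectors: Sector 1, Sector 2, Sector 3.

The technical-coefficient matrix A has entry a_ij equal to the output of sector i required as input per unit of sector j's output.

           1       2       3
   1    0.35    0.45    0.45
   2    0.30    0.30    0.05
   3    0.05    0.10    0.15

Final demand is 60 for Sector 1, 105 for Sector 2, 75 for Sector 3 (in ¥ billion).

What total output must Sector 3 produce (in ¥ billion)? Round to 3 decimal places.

x_3 = 155.585

I − A =
  [   0.65    -0.45    -0.45]
  [  -0.30     0.70    -0.05]
  [  -0.05    -0.10     0.85]
Cofactors of I−A, C_ij = (−1)^(i+j)·(minor ij) (rows/columns in the sector order above):
  C_11 = (0.70)(0.85) − (-0.05)(-0.10) = 0.5900
  C_12 = −[(-0.30)(0.85) − (-0.05)(-0.05)] = 0.2575
  C_13 = (-0.30)(-0.10) − (0.70)(-0.05) = 0.0650
  C_21 = −[(-0.45)(0.85) − (-0.45)(-0.10)] = 0.4275
  C_22 = (0.65)(0.85) − (-0.45)(-0.05) = 0.5300
  C_23 = −[(0.65)(-0.10) − (-0.45)(-0.05)] = 0.0875
  C_31 = (-0.45)(-0.05) − (-0.45)(0.70) = 0.3375
  C_32 = −[(0.65)(-0.05) − (-0.45)(-0.30)] = 0.1675
  C_33 = (0.65)(0.70) − (-0.45)(-0.30) = 0.3200
det(I−A) = Σ_j (I−A)_1j·C_1j = (0.65)(0.5900) + (-0.45)(0.2575) + (-0.45)(0.0650) = 0.238375
adj(I−A) = Cᵀ =
  [ 0.5900   0.4275   0.3375]
  [ 0.2575   0.5300   0.1675]
  [ 0.0650   0.0875   0.3200]
(I − A)⁻¹ = adj(I−A) / det(I−A) ≈
  [   2.4751     1.7934     1.4158]
  [   1.0802     2.2234     0.7027]
  [   0.2727     0.3671     1.3424]
x = (I − A)⁻¹ d = adj(I−A)·d / det(I−A), with det(I−A) = 0.238375:
  x_1 = (0.5900·60 + 0.4275·105 + 0.3375·75) / 0.238375 = 105.60 / 0.238375 ≈ 442.999
  x_2 = (0.2575·60 + 0.5300·105 + 0.1675·75) / 0.238375 = 83.6625 / 0.238375 ≈ 350.970
  x_3 = (0.0650·60 + 0.0875·105 + 0.3200·75) / 0.238375 = 37.0875 / 0.238375 ≈ 155.585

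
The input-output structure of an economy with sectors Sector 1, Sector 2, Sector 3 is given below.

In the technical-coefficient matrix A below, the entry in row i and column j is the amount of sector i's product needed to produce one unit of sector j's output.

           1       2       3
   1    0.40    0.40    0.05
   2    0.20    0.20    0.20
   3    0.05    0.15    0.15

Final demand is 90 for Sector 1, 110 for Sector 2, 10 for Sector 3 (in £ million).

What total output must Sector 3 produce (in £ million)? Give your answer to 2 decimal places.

x_3 = 71.22

I − A =
  [   0.60    -0.40    -0.05]
  [  -0.20     0.80    -0.20]
  [  -0.05    -0.15     0.85]
Cofactors of I−A, C_ij = (−1)^(i+j)·(minor ij) (rows/columns in the sector order above):
  C_11 = (0.80)(0.85) − (-0.20)(-0.15) = 0.6500
  C_12 = −[(-0.20)(0.85) − (-0.20)(-0.05)] = 0.1800
  C_13 = (-0.20)(-0.15) − (0.80)(-0.05) = 0.0700
  C_21 = −[(-0.40)(0.85) − (-0.05)(-0.15)] = 0.3475
  C_22 = (0.60)(0.85) − (-0.05)(-0.05) = 0.5075
  C_23 = −[(0.60)(-0.15) − (-0.40)(-0.05)] = 0.1100
  C_31 = (-0.40)(-0.20) − (-0.05)(0.80) = 0.1200
  C_32 = −[(0.60)(-0.20) − (-0.05)(-0.20)] = 0.1300
  C_33 = (0.60)(0.80) − (-0.40)(-0.20) = 0.4000
det(I−A) = Σ_j (I−A)_1j·C_1j = (0.60)(0.6500) + (-0.40)(0.1800) + (-0.05)(0.0700) = 0.3145
adj(I−A) = Cᵀ =
  [ 0.6500   0.3475   0.1200]
  [ 0.1800   0.5075   0.1300]
  [ 0.0700   0.1100   0.4000]
(I − A)⁻¹ = adj(I−A) / det(I−A) ≈
  [   2.0668     1.1049     0.3816]
  [   0.5723     1.6137     0.4134]
  [   0.2226     0.3498     1.2719]
x = (I − A)⁻¹ d = adj(I−A)·d / det(I−A), with det(I−A) = 0.3145:
  x_1 = (0.6500·90 + 0.3475·110 + 0.1200·10) / 0.3145 = 97.925 / 0.3145 ≈ 311.37
  x_2 = (0.1800·90 + 0.5075·110 + 0.1300·10) / 0.3145 = 73.325 / 0.3145 ≈ 233.15
  x_3 = (0.0700·90 + 0.1100·110 + 0.4000·10) / 0.3145 = 22.40 / 0.3145 ≈ 71.22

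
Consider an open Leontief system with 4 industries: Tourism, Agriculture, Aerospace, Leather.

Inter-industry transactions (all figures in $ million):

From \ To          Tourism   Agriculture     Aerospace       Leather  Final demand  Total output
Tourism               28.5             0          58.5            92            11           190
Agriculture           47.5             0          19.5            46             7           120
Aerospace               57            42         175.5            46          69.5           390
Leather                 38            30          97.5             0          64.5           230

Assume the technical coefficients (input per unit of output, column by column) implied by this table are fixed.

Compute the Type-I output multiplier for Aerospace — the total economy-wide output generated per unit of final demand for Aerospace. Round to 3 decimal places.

Technical coefficients a_ij = z_ij / X_j:
  a_11 = 28.5/190 = 0.15, a_21 = 47.5/190 = 0.25, a_31 = 57/190 = 0.30, a_41 = 38/190 = 0.20
  a_12 = 0/120 = 0.00, a_22 = 0/120 = 0.00, a_32 = 42/120 = 0.35, a_42 = 30/120 = 0.25
  a_13 = 58.5/390 = 0.15, a_23 = 19.5/390 = 0.05, a_33 = 175.5/390 = 0.45, a_43 = 97.5/390 = 0.25
  a_14 = 92/230 = 0.40, a_24 = 46/230 = 0.20, a_34 = 46/230 = 0.20, a_44 = 0/230 = 0.00
I − A =
  [   0.85     0.00    -0.15    -0.40]
  [  -0.25     1.00    -0.05    -0.20]
  [  -0.30    -0.35     0.55    -0.20]
  [  -0.20    -0.25    -0.25     1.00]
Compute the cofactors C_ij = (−1)^(i+j)·(3×3 minor ij) of I−A; the adjugate is their transpose:
adj(I−A) = Cᵀ =
  [ 0.4350   0.1500   0.2475   0.2535]
  [ 0.1790   0.3000   0.1495   0.1615]
  [ 0.4390   0.3420   0.7025   0.3845]
  [ 0.2415   0.1905   0.2625   0.3945]
det(I−A) = Σ_j (I−A)_1j·C_1j = (0.85)(0.4350) + (0.00)(0.1790) + (-0.15)(0.4390) + (-0.40)(0.2415) = 0.2073
(I − A)⁻¹ = adj(I−A) / det(I−A) ≈
  [   2.0984     0.7236     1.1939     1.2229]
  [   0.8635     1.4472     0.7212     0.7791]
  [   2.1177     1.6498     3.3888     1.8548]
  [   1.1650     0.9190     1.2663     1.9030]
The output multiplier for sector j is the column-j sum of the Leontief inverse (I − A)⁻¹ = adj(I−A) / det(I−A).
Column 3 of adj(I−A): (0.2475, 0.1495, 0.7025, 0.2625); det(I−A) = 0.2073.
m_3 = (0.2475 + 0.1495 + 0.7025 + 0.2625) / 0.2073 = 1.362 / 0.2073 ≈ 6.570.

m_3 = 6.570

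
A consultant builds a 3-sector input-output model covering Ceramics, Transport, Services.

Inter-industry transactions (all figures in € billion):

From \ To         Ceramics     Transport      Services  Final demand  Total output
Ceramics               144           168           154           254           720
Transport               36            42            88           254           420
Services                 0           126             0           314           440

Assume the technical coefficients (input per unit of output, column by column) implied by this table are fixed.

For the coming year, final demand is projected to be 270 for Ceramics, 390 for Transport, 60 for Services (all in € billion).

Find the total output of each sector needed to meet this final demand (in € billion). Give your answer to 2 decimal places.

Technical coefficients a_ij = z_ij / X_j:
  a_11 = 144/720 = 0.20, a_21 = 36/720 = 0.05, a_31 = 0/720 = 0.00
  a_12 = 168/420 = 0.40, a_22 = 42/420 = 0.10, a_32 = 126/420 = 0.30
  a_13 = 154/440 = 0.35, a_23 = 88/440 = 0.20, a_33 = 0/440 = 0.00
I − A =
  [   0.80    -0.40    -0.35]
  [  -0.05     0.90    -0.20]
  [   0.00    -0.30     1.00]
Cofactors of I−A, C_ij = (−1)^(i+j)·(minor ij) (rows/columns in the sector order above):
  C_11 = (0.90)(1.00) − (-0.20)(-0.30) = 0.8400
  C_12 = −[(-0.05)(1.00) − (-0.20)(0.00)] = 0.0500
  C_13 = (-0.05)(-0.30) − (0.90)(0.00) = 0.0150
  C_21 = −[(-0.40)(1.00) − (-0.35)(-0.30)] = 0.5050
  C_22 = (0.80)(1.00) − (-0.35)(0.00) = 0.8000
  C_23 = −[(0.80)(-0.30) − (-0.40)(0.00)] = 0.2400
  C_31 = (-0.40)(-0.20) − (-0.35)(0.90) = 0.3950
  C_32 = −[(0.80)(-0.20) − (-0.35)(-0.05)] = 0.1775
  C_33 = (0.80)(0.90) − (-0.40)(-0.05) = 0.7000
det(I−A) = Σ_j (I−A)_1j·C_1j = (0.80)(0.8400) + (-0.40)(0.0500) + (-0.35)(0.0150) = 0.64675
adj(I−A) = Cᵀ =
  [ 0.8400   0.5050   0.3950]
  [ 0.0500   0.8000   0.1775]
  [ 0.0150   0.2400   0.7000]
(I − A)⁻¹ = adj(I−A) / det(I−A) ≈
  [   1.2988     0.7808     0.6107]
  [   0.0773     1.2370     0.2744]
  [   0.0232     0.3711     1.0823]
x = (I − A)⁻¹ d = adj(I−A)·d / det(I−A), with det(I−A) = 0.64675:
  x_1 = (0.8400·270 + 0.5050·390 + 0.3950·60) / 0.64675 = 447.45 / 0.64675 ≈ 691.84
  x_2 = (0.0500·270 + 0.8000·390 + 0.1775·60) / 0.64675 = 336.15 / 0.64675 ≈ 519.75
  x_3 = (0.0150·270 + 0.2400·390 + 0.7000·60) / 0.64675 = 139.65 / 0.64675 ≈ 215.93

x_1 = 691.84, x_2 = 519.75, x_3 = 215.93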